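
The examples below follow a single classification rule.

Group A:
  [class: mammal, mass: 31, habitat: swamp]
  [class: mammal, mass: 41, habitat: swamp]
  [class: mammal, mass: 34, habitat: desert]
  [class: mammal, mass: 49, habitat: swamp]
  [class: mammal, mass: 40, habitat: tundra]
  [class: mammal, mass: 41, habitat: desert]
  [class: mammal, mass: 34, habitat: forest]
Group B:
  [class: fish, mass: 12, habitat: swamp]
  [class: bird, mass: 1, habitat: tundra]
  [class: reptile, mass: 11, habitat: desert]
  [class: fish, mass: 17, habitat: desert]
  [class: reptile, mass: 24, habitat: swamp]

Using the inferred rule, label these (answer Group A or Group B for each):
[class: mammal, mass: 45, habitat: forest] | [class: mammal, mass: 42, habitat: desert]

Group A, Group A

All 'Group A' examples share one property — class is mammal — and every 'Group B' example lacks it.
[class: mammal, mass: 45, habitat: forest]: class is mammal — checks out, so Group A.
[class: mammal, mass: 42, habitat: desert]: class is mammal — checks out, so Group A.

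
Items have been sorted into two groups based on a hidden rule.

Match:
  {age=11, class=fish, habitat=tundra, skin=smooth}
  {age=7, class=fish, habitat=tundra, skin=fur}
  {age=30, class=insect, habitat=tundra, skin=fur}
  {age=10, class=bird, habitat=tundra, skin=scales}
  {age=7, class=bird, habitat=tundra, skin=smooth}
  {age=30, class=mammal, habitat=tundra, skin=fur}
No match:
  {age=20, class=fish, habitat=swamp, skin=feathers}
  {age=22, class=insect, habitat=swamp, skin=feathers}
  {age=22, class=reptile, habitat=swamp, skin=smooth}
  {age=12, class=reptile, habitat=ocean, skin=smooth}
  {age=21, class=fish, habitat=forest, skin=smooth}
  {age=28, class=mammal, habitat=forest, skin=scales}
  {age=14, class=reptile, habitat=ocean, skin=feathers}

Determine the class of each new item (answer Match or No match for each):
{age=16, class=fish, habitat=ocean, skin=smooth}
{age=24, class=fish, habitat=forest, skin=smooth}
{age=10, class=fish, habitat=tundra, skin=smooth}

No match, No match, Match

A rule that fits every label: habitat is tundra — true of each 'Match' example, false of each 'No match' one.
{age=16, class=fish, habitat=ocean, skin=smooth} → habitat is ocean → No match.
{age=24, class=fish, habitat=forest, skin=smooth} → habitat is forest → No match.
{age=10, class=fish, habitat=tundra, skin=smooth} → habitat is tundra → Match.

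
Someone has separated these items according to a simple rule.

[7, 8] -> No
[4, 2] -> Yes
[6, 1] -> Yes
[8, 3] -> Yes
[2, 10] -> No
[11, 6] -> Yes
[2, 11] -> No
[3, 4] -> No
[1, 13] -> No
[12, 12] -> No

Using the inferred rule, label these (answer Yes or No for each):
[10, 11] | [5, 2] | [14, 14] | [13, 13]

The simplest hypothesis consistent with all the labels is: first > second.
[10, 11]: 10 < 11, does not fit → No.
[5, 2]: 5 > 2, checks out → Yes.
[14, 14]: 14 = 14, does not fit → No.
[13, 13]: 13 = 13, does not fit → No.

No, Yes, No, No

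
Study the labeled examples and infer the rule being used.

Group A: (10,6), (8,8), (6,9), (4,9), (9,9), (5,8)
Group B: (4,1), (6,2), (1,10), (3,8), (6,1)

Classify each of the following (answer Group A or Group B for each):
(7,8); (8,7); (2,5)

Rule: sum ≥ 13. This holds for each 'Group A' example and fails for each 'Group B' one.

Group A, Group A, Group B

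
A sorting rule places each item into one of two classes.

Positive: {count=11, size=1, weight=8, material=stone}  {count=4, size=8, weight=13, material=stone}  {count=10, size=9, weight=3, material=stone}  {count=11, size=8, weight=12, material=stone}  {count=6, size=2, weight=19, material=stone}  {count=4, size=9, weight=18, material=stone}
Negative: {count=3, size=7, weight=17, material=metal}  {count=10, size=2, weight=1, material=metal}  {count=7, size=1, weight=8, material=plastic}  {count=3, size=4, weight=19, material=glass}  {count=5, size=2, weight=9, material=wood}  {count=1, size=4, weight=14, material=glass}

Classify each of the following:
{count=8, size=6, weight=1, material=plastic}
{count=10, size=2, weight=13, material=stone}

Negative, Positive

Comparing the two groups points to one rule — material is stone.
{count=8, size=6, weight=1, material=plastic} — material is plastic, hence Negative.
{count=10, size=2, weight=13, material=stone} — material is stone, hence Positive.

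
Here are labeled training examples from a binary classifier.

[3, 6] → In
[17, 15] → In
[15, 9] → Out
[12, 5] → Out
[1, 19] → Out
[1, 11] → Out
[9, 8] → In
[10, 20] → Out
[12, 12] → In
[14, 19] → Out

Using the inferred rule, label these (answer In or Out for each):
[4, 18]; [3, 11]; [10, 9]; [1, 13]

Out, Out, In, Out

The rule appears to be: |first − second| ≤ 3.
[4, 18]: |4−18| = 14, doesn't qualify → Out. [3, 11]: |3−11| = 8, doesn't qualify → Out. [10, 9]: |10−9| = 1, satisfies this → In. [1, 13]: |1−13| = 12, doesn't qualify → Out.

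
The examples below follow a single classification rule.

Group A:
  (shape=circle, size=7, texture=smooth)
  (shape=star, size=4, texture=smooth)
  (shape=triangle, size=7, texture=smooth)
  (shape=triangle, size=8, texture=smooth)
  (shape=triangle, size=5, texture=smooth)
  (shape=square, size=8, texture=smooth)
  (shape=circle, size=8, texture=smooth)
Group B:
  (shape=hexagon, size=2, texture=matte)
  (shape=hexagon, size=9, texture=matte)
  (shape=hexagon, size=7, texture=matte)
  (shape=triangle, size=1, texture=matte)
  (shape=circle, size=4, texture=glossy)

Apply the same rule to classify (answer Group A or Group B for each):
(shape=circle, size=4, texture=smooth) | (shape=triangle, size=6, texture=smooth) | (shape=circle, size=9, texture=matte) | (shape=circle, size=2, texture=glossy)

Group A, Group A, Group B, Group B

A rule that fits every label: texture is smooth — true of each 'Group A' example, false of each 'Group B' one.
(shape=circle, size=4, texture=smooth): texture is smooth, qualifies → Group A.
(shape=triangle, size=6, texture=smooth): texture is smooth, qualifies → Group A.
(shape=circle, size=9, texture=matte): texture is matte, fails this test → Group B.
(shape=circle, size=2, texture=glossy): texture is glossy, fails this test → Group B.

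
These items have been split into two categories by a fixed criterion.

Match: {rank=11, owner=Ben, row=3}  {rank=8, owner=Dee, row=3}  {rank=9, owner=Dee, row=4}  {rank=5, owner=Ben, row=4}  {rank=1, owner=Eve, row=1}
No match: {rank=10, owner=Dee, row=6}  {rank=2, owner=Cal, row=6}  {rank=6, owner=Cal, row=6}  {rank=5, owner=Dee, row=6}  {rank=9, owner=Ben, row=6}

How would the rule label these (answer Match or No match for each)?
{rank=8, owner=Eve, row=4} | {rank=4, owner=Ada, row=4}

Match, Match

The rule appears to be: row ≤ 4.
{rank=8, owner=Eve, row=4}: row = 4, meets the rule → Match.
{rank=4, owner=Ada, row=4}: row = 4, meets the rule → Match.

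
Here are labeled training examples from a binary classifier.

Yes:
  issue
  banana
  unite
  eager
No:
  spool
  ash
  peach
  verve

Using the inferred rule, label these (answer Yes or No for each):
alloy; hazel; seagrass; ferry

No, No, Yes, No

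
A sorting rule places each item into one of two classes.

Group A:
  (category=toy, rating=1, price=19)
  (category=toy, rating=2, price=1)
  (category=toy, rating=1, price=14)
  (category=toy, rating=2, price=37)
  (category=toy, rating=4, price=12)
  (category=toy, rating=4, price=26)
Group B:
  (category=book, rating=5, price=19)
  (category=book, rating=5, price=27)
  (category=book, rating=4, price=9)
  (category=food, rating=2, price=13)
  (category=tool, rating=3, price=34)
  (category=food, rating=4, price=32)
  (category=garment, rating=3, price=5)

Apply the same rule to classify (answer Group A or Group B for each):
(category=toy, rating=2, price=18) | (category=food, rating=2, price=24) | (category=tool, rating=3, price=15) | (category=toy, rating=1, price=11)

Group A, Group B, Group B, Group A

Comparing the two groups points to one rule — category is toy.
(category=toy, rating=2, price=18): category is toy — has this property, so Group A.
(category=food, rating=2, price=24): category is food — does not satisfy this, so Group B.
(category=tool, rating=3, price=15): category is tool — does not satisfy this, so Group B.
(category=toy, rating=1, price=11): category is toy — has this property, so Group A.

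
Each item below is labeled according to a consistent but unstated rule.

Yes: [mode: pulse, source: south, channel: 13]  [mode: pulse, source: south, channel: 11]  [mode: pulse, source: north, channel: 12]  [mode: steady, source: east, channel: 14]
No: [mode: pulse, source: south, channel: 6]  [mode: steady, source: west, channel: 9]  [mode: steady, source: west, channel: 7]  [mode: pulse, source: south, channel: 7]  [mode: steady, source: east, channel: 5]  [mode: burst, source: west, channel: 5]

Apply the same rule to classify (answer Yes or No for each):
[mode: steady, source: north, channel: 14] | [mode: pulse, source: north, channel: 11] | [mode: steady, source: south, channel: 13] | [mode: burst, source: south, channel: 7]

The common property of the 'Yes' items is: channel ≥ 11. No 'No' item has it.
[mode: steady, source: north, channel: 14]: Yes (channel = 14).
[mode: pulse, source: north, channel: 11]: Yes (channel = 11).
[mode: steady, source: south, channel: 13]: Yes (channel = 13).
[mode: burst, source: south, channel: 7]: No (channel = 7).

Yes, Yes, Yes, No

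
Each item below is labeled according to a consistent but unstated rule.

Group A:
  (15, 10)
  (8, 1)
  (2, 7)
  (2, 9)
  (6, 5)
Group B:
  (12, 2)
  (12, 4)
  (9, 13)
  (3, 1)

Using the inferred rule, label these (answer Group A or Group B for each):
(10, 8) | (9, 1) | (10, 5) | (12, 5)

Comparing the two groups points to one rule — sum is odd.
(10, 8): Group B (10+8 = 18). (9, 1): Group B (9+1 = 10). (10, 5): Group A (10+5 = 15). (12, 5): Group A (12+5 = 17).

Group B, Group B, Group A, Group A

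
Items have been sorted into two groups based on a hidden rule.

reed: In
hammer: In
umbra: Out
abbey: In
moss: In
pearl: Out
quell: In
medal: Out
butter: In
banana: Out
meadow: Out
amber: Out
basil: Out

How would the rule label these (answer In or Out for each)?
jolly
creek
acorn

All 'In' examples share one property — has a double letter — and every 'Out' example lacks it.

In, In, Out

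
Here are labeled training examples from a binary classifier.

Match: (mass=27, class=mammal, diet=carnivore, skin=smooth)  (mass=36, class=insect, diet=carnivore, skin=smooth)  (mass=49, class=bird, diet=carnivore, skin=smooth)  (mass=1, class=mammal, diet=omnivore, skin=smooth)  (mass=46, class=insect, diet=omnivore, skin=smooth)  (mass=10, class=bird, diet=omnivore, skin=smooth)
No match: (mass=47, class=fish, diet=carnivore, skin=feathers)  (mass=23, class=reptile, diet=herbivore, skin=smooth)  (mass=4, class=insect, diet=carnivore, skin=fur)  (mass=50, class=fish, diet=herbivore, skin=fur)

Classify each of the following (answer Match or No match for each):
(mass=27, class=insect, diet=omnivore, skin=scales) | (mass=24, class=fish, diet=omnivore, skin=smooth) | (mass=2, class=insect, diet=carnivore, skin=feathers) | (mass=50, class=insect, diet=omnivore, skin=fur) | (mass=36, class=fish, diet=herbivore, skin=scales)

The rule appears to be: skin is smooth AND mass ≠ 23.
No match: (mass=27, class=insect, diet=omnivore, skin=scales), since skin is scales, mass = 27. Match: (mass=24, class=fish, diet=omnivore, skin=smooth), since skin is smooth, mass = 24. No match: (mass=2, class=insect, diet=carnivore, skin=feathers), since skin is feathers, mass = 2. No match: (mass=50, class=insect, diet=omnivore, skin=fur), since skin is fur, mass = 50. No match: (mass=36, class=fish, diet=herbivore, skin=scales), since skin is scales, mass = 36.

No match, Match, No match, No match, No match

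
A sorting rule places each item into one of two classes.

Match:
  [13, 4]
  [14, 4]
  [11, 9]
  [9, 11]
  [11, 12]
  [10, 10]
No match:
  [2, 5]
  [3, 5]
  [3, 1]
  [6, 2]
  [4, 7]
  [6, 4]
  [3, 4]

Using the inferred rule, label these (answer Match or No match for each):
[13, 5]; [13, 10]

Match, Match

The rule appears to be: sum ≥ 17.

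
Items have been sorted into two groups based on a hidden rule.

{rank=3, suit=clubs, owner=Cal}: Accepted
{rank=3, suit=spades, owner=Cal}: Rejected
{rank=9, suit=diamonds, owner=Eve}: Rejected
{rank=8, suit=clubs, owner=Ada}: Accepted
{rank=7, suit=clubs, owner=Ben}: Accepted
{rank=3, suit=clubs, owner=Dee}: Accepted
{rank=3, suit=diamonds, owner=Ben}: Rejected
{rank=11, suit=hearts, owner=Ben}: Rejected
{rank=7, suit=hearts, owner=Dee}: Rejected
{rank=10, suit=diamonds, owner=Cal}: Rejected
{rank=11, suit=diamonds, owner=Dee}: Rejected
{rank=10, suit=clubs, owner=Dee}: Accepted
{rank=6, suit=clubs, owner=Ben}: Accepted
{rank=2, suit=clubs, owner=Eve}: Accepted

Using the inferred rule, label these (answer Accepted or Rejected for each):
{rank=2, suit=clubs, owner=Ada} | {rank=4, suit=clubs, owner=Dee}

One predicate separates the groups cleanly: suit is clubs.
{rank=2, suit=clubs, owner=Ada}: suit is clubs, checks out → Accepted.
{rank=4, suit=clubs, owner=Dee}: suit is clubs, checks out → Accepted.

Accepted, Accepted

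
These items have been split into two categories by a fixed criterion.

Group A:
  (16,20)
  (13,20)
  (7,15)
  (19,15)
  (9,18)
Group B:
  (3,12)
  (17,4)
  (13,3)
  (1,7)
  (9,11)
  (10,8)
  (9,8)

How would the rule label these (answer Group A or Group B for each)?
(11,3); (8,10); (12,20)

A rule that fits every label: sum ≥ 22 — true of each 'Group A' example, false of each 'Group B' one.

Group B, Group B, Group A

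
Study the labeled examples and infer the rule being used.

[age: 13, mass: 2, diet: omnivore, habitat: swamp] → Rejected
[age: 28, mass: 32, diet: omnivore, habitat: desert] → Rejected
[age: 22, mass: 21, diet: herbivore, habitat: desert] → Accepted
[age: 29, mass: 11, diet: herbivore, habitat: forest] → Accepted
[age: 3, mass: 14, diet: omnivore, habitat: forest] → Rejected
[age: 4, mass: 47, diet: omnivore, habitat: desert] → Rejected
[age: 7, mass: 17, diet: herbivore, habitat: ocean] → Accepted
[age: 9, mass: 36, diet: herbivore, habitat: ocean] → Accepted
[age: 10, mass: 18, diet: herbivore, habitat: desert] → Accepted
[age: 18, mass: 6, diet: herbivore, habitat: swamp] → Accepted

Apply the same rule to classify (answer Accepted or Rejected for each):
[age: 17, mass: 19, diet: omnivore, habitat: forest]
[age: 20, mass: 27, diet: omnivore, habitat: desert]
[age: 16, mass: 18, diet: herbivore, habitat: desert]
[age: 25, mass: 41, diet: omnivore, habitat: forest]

Rejected, Rejected, Accepted, Rejected

The common property of the 'Accepted' items is: diet is herbivore. No 'Rejected' item has it.
Rejected: [age: 17, mass: 19, diet: omnivore, habitat: forest], since diet is omnivore.
Rejected: [age: 20, mass: 27, diet: omnivore, habitat: desert], since diet is omnivore.
Accepted: [age: 16, mass: 18, diet: herbivore, habitat: desert], since diet is herbivore.
Rejected: [age: 25, mass: 41, diet: omnivore, habitat: forest], since diet is omnivore.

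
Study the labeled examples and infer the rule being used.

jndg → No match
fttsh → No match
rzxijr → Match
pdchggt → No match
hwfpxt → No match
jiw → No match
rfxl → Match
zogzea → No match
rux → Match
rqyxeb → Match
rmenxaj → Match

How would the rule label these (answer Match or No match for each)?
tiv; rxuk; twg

No match, Match, No match

The simplest hypothesis consistent with all the labels is: contains 'r'.
tiv: no 'r', doesn't qualify → No match.
rxuk: has 'r', meets the rule → Match.
twg: no 'r', doesn't qualify → No match.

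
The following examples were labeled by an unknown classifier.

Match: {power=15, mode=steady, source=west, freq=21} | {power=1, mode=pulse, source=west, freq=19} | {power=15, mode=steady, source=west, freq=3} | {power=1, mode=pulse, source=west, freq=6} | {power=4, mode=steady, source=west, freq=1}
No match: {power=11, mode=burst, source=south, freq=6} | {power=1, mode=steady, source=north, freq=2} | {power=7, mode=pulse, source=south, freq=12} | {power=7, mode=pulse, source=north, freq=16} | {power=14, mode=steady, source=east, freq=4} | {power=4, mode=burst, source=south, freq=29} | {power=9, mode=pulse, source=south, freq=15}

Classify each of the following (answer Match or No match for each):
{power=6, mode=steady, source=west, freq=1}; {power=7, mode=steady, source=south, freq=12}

Match, No match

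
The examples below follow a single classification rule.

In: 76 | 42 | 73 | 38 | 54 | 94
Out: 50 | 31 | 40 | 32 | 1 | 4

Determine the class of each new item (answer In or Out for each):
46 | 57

In, In

The classifier is using: digit sum ≥ 6.
46: digit sum 4+6 = 10, satisfies this → In.
57: digit sum 5+7 = 12, satisfies this → In.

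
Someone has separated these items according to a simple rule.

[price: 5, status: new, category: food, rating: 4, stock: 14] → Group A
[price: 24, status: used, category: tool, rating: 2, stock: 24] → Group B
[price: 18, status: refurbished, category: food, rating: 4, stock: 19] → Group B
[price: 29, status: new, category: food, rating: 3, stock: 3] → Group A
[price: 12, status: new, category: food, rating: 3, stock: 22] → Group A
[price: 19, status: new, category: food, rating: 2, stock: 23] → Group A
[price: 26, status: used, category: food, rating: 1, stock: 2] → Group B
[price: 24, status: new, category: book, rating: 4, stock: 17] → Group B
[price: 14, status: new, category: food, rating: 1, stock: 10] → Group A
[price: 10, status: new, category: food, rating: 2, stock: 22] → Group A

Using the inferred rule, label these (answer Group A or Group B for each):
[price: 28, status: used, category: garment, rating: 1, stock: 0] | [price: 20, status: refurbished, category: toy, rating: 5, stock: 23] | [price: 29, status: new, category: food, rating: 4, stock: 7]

Group B, Group B, Group A

The simplest hypothesis consistent with all the labels is: category is food AND status is new.
[price: 28, status: used, category: garment, rating: 1, stock: 0]: category is garment, status is used — fails this test, so Group B.
[price: 20, status: refurbished, category: toy, rating: 5, stock: 23]: category is toy, status is refurbished — fails this test, so Group B.
[price: 29, status: new, category: food, rating: 4, stock: 7]: category is food, status is new — matches, so Group A.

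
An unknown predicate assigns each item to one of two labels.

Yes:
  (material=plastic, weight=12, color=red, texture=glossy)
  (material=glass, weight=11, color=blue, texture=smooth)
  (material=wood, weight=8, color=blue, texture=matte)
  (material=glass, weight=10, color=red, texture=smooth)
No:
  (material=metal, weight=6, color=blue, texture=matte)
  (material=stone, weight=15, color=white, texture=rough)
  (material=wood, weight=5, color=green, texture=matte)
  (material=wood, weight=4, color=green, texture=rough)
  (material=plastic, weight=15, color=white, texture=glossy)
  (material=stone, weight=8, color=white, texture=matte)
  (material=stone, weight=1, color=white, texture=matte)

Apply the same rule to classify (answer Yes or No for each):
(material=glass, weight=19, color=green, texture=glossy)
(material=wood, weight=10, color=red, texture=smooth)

Yes, Yes

The common property of the 'Yes' items is: color is not white AND weight ≥ 8. No 'No' item has it.
(material=glass, weight=19, color=green, texture=glossy): Yes (color is green, weight = 19). (material=wood, weight=10, color=red, texture=smooth): Yes (color is red, weight = 10).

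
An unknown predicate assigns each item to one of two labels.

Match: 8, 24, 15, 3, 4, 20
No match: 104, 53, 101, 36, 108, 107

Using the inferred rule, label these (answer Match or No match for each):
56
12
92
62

The common property of the 'Match' items is: at most 24. No 'No match' item has it.
No match: 56, since 56 > 24.
Match: 12, since 12 ≤ 24.
No match: 92, since 92 > 24.
No match: 62, since 62 > 24.

No match, Match, No match, No match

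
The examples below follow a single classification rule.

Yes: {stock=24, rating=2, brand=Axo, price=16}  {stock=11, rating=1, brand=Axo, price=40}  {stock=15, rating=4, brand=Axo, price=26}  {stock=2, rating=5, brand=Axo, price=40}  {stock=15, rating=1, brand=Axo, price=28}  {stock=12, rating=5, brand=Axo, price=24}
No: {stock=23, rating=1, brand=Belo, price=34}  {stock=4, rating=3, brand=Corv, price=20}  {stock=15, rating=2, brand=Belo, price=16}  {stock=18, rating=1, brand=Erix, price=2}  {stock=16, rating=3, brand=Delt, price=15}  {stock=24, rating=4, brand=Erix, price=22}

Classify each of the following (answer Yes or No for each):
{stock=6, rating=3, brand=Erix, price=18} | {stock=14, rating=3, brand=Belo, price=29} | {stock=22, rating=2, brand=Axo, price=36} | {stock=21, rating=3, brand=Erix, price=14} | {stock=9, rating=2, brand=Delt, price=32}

Checking candidate rules against both groups, what survives is: brand is Axo.
{stock=6, rating=3, brand=Erix, price=18} → brand is Erix → No. {stock=14, rating=3, brand=Belo, price=29} → brand is Belo → No. {stock=22, rating=2, brand=Axo, price=36} → brand is Axo → Yes. {stock=21, rating=3, brand=Erix, price=14} → brand is Erix → No. {stock=9, rating=2, brand=Delt, price=32} → brand is Delt → No.

No, No, Yes, No, No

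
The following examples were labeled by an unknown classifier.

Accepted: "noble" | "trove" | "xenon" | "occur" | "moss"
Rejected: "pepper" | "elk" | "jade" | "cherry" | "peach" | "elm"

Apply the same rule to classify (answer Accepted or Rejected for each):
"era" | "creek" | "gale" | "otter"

Rejected, Rejected, Rejected, Accepted

The simplest hypothesis consistent with all the labels is: contains 'o'.
"era" — no 'o', hence Rejected.
"creek" — no 'o', hence Rejected.
"gale" — no 'o', hence Rejected.
"otter" — has 'o', hence Accepted.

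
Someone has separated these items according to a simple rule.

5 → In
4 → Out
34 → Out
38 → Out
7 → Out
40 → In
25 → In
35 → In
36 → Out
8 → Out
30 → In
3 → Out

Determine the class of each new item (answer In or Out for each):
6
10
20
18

One predicate separates the groups cleanly: multiple of 5.
6: Out (6 = 5·1 + 1). 10: In (10 = 5·2). 20: In (20 = 5·4). 18: Out (18 = 5·3 + 3).

Out, In, In, Out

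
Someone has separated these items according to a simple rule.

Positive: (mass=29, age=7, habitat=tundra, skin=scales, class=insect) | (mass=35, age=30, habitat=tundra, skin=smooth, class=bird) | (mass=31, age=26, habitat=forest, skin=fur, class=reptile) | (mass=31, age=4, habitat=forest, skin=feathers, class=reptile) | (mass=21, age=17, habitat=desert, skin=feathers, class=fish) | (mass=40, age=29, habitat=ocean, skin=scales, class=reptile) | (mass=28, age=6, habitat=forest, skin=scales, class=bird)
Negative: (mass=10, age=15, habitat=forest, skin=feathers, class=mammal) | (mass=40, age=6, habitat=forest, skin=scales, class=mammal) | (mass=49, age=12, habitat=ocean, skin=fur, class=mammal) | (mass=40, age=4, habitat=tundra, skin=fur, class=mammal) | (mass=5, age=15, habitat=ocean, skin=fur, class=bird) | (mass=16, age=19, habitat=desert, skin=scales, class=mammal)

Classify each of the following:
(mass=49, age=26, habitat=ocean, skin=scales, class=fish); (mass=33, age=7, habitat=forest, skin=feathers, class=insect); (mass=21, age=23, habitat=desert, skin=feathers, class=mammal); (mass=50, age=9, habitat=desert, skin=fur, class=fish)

Positive, Positive, Negative, Positive

All 'Positive' examples share one property — class is not mammal AND mass ≥ 10 — and every 'Negative' example lacks it.
(mass=49, age=26, habitat=ocean, skin=scales, class=fish): class is fish, mass = 49 — passes, so Positive.
(mass=33, age=7, habitat=forest, skin=feathers, class=insect): class is insect, mass = 33 — passes, so Positive.
(mass=21, age=23, habitat=desert, skin=feathers, class=mammal): class is mammal, mass = 21 — does not satisfy this, so Negative.
(mass=50, age=9, habitat=desert, skin=fur, class=fish): class is fish, mass = 50 — passes, so Positive.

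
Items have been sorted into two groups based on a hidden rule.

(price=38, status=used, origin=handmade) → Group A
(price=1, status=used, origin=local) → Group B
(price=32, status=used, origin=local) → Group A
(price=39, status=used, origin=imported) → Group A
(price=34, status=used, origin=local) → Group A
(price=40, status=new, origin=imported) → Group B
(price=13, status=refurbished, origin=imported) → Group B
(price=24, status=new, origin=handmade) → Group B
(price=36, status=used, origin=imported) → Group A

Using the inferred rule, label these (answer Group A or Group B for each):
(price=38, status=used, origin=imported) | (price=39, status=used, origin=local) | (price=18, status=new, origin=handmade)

The simplest hypothesis consistent with all the labels is: status is used AND price ≥ 13.
(price=38, status=used, origin=imported) → status is used, price = 38 → Group A. (price=39, status=used, origin=local) → status is used, price = 39 → Group A. (price=18, status=new, origin=handmade) → status is new, price = 18 → Group B.

Group A, Group A, Group B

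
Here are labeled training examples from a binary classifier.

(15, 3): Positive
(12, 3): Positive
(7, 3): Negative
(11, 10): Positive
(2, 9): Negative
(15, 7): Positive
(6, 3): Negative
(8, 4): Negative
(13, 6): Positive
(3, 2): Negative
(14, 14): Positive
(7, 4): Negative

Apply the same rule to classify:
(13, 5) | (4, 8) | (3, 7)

Positive, Negative, Negative

'Positive' ⟺ sum ≥ 15.
(13, 5) → 13+5 = 18 → Positive.
(4, 8) → 4+8 = 12 → Negative.
(3, 7) → 3+7 = 10 → Negative.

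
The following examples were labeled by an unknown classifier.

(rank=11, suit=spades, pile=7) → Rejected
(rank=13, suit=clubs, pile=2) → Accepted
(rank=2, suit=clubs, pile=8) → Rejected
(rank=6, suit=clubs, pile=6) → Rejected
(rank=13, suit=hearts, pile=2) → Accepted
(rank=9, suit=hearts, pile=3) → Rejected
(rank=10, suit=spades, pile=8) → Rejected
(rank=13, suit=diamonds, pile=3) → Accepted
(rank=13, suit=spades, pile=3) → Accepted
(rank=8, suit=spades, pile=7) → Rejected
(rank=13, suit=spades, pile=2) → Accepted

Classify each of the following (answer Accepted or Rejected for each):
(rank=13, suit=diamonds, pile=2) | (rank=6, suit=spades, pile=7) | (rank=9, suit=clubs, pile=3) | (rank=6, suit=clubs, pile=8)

Accepted, Rejected, Rejected, Rejected

All 'Accepted' examples share one property — rank = 13 — and every 'Rejected' example lacks it.
(rank=13, suit=diamonds, pile=2): rank = 13, meets the rule → Accepted. (rank=6, suit=spades, pile=7): rank = 6, does not satisfy this → Rejected. (rank=9, suit=clubs, pile=3): rank = 9, does not satisfy this → Rejected. (rank=6, suit=clubs, pile=8): rank = 6, does not satisfy this → Rejected.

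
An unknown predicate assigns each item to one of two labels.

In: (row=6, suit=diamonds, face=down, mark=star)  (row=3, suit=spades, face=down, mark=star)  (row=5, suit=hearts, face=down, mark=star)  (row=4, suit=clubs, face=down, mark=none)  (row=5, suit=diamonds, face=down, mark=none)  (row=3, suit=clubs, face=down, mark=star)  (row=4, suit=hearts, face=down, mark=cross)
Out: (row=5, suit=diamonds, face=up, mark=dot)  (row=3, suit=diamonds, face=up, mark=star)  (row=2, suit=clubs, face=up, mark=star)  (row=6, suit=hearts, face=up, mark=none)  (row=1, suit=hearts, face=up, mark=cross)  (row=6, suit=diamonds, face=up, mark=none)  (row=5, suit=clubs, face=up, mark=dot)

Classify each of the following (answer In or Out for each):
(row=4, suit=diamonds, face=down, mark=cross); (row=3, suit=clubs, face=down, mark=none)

In, In

The common property of the 'In' items is: face is down. No 'Out' item has it.
(row=4, suit=diamonds, face=down, mark=cross): face is down, qualifies → In.
(row=3, suit=clubs, face=down, mark=none): face is down, qualifies → In.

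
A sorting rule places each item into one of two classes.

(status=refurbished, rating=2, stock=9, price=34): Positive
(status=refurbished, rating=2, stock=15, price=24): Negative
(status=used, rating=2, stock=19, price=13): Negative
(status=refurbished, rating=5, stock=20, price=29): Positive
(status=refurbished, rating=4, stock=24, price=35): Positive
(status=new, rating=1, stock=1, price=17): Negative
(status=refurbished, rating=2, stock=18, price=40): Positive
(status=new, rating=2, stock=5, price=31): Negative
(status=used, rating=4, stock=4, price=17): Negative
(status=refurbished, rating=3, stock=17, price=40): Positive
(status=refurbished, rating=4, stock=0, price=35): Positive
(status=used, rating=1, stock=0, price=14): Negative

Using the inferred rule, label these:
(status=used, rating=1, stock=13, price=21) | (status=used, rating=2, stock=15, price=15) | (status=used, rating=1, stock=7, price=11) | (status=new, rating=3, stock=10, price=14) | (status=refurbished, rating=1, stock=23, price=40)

The common property of the 'Positive' items is: status is refurbished AND price ≥ 29. No 'Negative' item has it.
(status=used, rating=1, stock=13, price=21): status is used, price = 21, doesn't match → Negative. (status=used, rating=2, stock=15, price=15): status is used, price = 15, doesn't match → Negative. (status=used, rating=1, stock=7, price=11): status is used, price = 11, doesn't match → Negative. (status=new, rating=3, stock=10, price=14): status is new, price = 14, doesn't match → Negative. (status=refurbished, rating=1, stock=23, price=40): status is refurbished, price = 40, passes → Positive.

Negative, Negative, Negative, Negative, Positive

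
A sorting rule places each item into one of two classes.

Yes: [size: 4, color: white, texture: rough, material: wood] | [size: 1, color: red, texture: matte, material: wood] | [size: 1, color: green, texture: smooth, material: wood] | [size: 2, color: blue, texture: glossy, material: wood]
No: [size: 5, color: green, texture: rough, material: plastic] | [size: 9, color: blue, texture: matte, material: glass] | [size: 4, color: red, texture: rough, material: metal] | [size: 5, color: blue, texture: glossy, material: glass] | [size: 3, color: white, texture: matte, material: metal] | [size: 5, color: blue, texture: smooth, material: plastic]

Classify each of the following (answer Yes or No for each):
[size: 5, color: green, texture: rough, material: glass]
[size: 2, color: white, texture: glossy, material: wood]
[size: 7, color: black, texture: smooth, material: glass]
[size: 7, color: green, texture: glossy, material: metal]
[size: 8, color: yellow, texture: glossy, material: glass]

No, Yes, No, No, No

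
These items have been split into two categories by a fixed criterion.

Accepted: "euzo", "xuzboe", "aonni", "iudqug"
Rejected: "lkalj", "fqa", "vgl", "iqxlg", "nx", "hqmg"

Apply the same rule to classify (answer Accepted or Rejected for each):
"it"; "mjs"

Rejected, Rejected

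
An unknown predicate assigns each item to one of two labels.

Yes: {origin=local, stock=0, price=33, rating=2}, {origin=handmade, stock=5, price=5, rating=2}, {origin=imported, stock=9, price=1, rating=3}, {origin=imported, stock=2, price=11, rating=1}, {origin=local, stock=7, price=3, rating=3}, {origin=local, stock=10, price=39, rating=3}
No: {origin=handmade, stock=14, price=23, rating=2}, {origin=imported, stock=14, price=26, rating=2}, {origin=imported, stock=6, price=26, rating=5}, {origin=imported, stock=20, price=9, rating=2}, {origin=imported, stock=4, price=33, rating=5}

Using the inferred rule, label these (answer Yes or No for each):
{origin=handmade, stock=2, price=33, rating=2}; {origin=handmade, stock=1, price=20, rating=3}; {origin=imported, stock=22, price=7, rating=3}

Yes, Yes, No

Rule: stock ≤ 10 AND rating ≤ 3. This holds for each 'Yes' example and fails for each 'No' one.
{origin=handmade, stock=2, price=33, rating=2} → stock = 2, rating = 2 → Yes. {origin=handmade, stock=1, price=20, rating=3} → stock = 1, rating = 3 → Yes. {origin=imported, stock=22, price=7, rating=3} → stock = 22, rating = 3 → No.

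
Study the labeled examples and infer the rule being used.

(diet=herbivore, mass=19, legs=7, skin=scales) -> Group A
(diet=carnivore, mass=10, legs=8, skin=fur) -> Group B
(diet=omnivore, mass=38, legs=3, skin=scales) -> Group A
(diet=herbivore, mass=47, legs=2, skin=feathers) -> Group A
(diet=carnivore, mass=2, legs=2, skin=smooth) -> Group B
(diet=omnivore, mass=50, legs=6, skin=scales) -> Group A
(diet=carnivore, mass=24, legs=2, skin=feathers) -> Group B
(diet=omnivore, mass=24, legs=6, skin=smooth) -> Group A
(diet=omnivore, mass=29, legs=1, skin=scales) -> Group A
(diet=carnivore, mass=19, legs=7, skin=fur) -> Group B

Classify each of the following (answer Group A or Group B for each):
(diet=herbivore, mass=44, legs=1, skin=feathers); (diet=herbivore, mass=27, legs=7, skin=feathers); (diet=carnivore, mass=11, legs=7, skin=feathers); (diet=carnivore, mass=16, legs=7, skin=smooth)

Checking candidate rules against both groups, what survives is: diet is not carnivore.
(diet=herbivore, mass=44, legs=1, skin=feathers) — diet is herbivore, hence Group A. (diet=herbivore, mass=27, legs=7, skin=feathers) — diet is herbivore, hence Group A. (diet=carnivore, mass=11, legs=7, skin=feathers) — diet is carnivore, hence Group B. (diet=carnivore, mass=16, legs=7, skin=smooth) — diet is carnivore, hence Group B.

Group A, Group A, Group B, Group B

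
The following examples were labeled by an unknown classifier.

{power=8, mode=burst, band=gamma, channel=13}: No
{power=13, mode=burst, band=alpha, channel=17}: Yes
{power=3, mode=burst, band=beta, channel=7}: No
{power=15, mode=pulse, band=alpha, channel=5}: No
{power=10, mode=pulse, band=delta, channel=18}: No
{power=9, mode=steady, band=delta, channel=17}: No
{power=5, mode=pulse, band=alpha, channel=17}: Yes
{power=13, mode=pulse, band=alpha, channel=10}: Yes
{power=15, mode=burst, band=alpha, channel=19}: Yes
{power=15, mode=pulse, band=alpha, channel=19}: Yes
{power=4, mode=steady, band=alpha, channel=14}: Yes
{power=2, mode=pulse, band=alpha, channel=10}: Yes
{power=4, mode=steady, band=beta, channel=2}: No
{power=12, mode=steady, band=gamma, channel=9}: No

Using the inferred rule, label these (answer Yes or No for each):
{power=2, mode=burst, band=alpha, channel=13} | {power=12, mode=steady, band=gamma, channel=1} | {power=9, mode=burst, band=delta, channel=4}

A rule that fits every label: band is alpha AND channel ≥ 7 — true of each 'Yes' example, false of each 'No' one.
{power=2, mode=burst, band=alpha, channel=13} — band is alpha, channel = 13, hence Yes.
{power=12, mode=steady, band=gamma, channel=1} — band is gamma, channel = 1, hence No.
{power=9, mode=burst, band=delta, channel=4} — band is delta, channel = 4, hence No.

Yes, No, No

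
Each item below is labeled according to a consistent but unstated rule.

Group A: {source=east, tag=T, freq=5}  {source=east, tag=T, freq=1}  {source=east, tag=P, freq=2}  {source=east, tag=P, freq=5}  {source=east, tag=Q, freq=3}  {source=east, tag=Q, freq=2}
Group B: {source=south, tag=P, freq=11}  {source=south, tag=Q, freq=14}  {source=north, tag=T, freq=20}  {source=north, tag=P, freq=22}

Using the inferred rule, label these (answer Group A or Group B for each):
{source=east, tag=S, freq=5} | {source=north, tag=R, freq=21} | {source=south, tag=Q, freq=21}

Group A, Group B, Group B

The classifier is using: source is east.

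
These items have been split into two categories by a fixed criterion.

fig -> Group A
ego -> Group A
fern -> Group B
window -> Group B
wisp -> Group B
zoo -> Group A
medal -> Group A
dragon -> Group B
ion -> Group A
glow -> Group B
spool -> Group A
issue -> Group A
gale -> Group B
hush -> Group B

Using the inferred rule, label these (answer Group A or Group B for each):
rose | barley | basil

Group B, Group B, Group A

'Group A' ⟺ odd length.
rose: length 4, fails this test → Group B.
barley: length 6, fails this test → Group B.
basil: length 5, checks out → Group A.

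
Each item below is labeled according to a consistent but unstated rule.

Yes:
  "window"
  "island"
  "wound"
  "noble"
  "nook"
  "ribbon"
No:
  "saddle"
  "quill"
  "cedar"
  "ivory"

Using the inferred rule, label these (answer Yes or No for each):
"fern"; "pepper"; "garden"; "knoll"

Yes, No, Yes, Yes

One predicate separates the groups cleanly: contains 'n'.
"fern" — has 'n', hence Yes.
"pepper" — no 'n', hence No.
"garden" — has 'n', hence Yes.
"knoll" — has 'n', hence Yes.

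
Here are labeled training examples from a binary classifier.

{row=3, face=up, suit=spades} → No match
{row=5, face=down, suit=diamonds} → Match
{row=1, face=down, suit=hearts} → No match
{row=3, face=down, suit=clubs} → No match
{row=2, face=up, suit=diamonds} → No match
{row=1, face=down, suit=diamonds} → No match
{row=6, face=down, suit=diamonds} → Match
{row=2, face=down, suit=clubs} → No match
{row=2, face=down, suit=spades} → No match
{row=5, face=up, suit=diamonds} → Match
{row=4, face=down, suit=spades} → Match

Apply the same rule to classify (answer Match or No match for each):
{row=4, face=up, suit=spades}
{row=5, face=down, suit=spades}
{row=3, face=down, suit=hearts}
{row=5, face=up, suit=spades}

The pattern is that an item is 'Match' exactly when: row ≥ 4.

Match, Match, No match, Match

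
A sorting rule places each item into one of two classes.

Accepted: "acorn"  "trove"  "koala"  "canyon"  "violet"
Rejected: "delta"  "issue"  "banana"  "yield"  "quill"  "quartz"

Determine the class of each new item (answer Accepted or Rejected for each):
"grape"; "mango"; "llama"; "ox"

Every 'Accepted' example satisfies: contains 'o'. None of the 'Rejected' examples do.
"grape" — no 'o', hence Rejected.
"mango" — has 'o', hence Accepted.
"llama" — no 'o', hence Rejected.
"ox" — has 'o', hence Accepted.

Rejected, Accepted, Rejected, Accepted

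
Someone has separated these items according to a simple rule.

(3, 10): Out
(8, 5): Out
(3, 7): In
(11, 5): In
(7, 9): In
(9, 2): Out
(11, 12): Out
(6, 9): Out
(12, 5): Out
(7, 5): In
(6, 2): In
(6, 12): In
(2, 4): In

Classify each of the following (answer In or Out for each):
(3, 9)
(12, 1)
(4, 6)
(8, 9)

In, Out, In, Out

The classifier is using: sum is even.
In: (3, 9), since 3+9 = 12.
Out: (12, 1), since 12+1 = 13.
In: (4, 6), since 4+6 = 10.
Out: (8, 9), since 8+9 = 17.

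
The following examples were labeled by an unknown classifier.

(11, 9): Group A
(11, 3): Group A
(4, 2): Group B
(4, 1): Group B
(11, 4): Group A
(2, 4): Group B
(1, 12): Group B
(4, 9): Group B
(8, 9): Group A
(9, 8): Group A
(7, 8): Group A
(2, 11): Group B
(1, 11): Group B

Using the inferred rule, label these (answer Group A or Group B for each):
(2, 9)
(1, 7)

The pattern is that an item is 'Group A' exactly when: sum ≥ 14.
(2, 9): Group B (2+9 = 11). (1, 7): Group B (1+7 = 8).

Group B, Group B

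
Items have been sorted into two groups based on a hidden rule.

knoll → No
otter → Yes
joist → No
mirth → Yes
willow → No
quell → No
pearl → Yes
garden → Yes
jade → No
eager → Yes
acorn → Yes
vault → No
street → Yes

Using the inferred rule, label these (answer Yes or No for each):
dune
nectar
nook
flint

Comparing the two groups points to one rule — contains 'r'.
dune: no 'r' — doesn't qualify, so No. nectar: has 'r' — passes, so Yes. nook: no 'r' — doesn't qualify, so No. flint: no 'r' — doesn't qualify, so No.

No, Yes, No, No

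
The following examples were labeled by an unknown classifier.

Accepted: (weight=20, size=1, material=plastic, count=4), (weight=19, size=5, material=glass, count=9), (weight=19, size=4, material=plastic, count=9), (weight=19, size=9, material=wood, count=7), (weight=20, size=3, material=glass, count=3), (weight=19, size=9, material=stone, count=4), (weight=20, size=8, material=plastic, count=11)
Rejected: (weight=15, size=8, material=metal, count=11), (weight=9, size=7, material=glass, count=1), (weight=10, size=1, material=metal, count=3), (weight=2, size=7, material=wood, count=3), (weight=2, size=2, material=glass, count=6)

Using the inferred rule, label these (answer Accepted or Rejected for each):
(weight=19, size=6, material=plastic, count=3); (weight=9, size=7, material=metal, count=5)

Accepted, Rejected

The rule appears to be: weight ≥ 19.
(weight=19, size=6, material=plastic, count=3) — weight = 19, hence Accepted. (weight=9, size=7, material=metal, count=5) — weight = 9, hence Rejected.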